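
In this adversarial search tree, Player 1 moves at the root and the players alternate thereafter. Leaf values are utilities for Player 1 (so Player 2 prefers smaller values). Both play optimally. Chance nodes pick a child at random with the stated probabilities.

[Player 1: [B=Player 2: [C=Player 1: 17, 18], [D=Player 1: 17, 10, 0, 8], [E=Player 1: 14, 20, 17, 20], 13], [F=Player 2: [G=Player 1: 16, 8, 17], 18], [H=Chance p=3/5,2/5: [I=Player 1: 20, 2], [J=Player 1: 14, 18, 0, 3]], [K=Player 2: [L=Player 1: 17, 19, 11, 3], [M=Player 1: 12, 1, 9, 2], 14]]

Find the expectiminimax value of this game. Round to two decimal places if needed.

19.2

C (Player 1): max(17, 18) = 18
D (Player 1): max(17, 10, 0, 8) = 17
E (Player 1): max(14, 20, 17, 20) = 20
B (Player 2): min(18, 17, 20, 13) = 13
G (Player 1): max(16, 8, 17) = 17
F (Player 2): min(17, 18) = 17
I (Player 1): max(20, 2) = 20
J (Player 1): max(14, 18, 0, 3) = 18
H (Chance): 3/5·20 + 2/5·18 = 19.2
L (Player 1): max(17, 19, 11, 3) = 19
M (Player 1): max(12, 1, 9, 2) = 12
K (Player 2): min(19, 12, 14) = 12
Root (Player 1): max(13, 17, 19.2, 12) = 19.2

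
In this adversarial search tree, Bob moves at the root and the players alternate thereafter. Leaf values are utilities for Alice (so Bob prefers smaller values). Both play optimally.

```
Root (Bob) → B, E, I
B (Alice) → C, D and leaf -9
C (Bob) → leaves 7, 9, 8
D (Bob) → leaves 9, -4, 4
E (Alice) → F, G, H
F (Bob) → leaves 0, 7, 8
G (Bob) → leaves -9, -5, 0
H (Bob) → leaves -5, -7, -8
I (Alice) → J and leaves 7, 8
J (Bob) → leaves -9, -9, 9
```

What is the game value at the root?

0

C (Bob): min(7, 9, 8) = 7
D (Bob): min(9, -4, 4) = -4
B (Alice): max(7, -4, -9) = 7
F (Bob): min(0, 7, 8) = 0
G (Bob): min(-9, -5, 0) = -9
H (Bob): min(-5, -7, -8) = -8
E (Alice): max(0, -9, -8) = 0
J (Bob): min(-9, -9, 9) = -9
I (Alice): max(-9, 7, 8) = 8
Root (Bob): min(7, 0, 8) = 0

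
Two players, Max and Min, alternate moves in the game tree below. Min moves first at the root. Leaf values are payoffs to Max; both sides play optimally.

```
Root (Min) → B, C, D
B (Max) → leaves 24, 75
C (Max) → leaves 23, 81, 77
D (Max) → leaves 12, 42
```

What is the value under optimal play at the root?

42

B (Max): max(24, 75) = 75
C (Max): max(23, 81, 77) = 81
D (Max): max(12, 42) = 42
Root (Min): min(75, 81, 42) = 42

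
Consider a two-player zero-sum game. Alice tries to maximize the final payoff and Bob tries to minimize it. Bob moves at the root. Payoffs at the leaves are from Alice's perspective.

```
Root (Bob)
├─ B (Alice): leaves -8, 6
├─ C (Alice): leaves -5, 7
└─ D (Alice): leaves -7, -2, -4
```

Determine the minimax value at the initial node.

-2

B (Alice): max(-8, 6) = 6
C (Alice): max(-5, 7) = 7
D (Alice): max(-7, -2, -4) = -2
Root (Bob): min(6, 7, -2) = -2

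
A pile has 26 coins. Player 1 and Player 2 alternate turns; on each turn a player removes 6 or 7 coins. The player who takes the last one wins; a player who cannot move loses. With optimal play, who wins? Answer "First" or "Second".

Compute winning (W) and losing (L) positions by backward induction:
i:   0  1  2  3  4  5  6  7  8  9 10 11 12 13 14 15 16 17 18 19 20 21 22 23 24 25 26
     L  L  L  L  L  L  W  W  W  W  W  W  W  L  L  L  L  L  L  W  W  W  W  W  W  W  L
Position 26 is L, so the second player wins.

Second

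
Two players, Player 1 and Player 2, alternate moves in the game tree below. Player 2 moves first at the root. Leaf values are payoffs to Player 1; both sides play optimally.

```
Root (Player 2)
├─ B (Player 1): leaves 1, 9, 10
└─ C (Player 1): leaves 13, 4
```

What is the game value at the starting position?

B (Player 1): max(1, 9, 10) = 10
C (Player 1): max(13, 4) = 13
Root (Player 2): min(10, 13) = 10

10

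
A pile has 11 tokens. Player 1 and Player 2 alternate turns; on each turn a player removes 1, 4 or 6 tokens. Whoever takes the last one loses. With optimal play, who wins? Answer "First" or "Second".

Second

Compute winning (W) and losing (L) positions by backward induction:
i:   0  1  2  3  4  5  6  7  8  9 10 11
     W  L  W  L  W  W  L  W  L  W  W  L
Position 11 is L, so the second player wins.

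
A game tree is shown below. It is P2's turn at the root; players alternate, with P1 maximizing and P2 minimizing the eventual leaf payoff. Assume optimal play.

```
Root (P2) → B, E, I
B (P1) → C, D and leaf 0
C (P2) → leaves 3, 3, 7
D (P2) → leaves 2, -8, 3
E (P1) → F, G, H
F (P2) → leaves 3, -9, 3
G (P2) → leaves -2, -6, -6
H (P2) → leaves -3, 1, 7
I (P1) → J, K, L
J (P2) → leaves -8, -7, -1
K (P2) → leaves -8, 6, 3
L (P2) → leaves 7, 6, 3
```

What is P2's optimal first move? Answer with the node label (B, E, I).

E

C (P2): min(3, 3, 7) = 3
D (P2): min(2, -8, 3) = -8
B (P1): max(3, -8, 0) = 3
F (P2): min(3, -9, 3) = -9
G (P2): min(-2, -6, -6) = -6
H (P2): min(-3, 1, 7) = -3
E (P1): max(-9, -6, -3) = -3
J (P2): min(-8, -7, -1) = -8
K (P2): min(-8, 6, 3) = -8
L (P2): min(7, 6, 3) = 3
I (P1): max(-8, -8, 3) = 3
Root (P2): min(3, -3, 3) = -3
P2 picks the child with the lowest value: E (value -3).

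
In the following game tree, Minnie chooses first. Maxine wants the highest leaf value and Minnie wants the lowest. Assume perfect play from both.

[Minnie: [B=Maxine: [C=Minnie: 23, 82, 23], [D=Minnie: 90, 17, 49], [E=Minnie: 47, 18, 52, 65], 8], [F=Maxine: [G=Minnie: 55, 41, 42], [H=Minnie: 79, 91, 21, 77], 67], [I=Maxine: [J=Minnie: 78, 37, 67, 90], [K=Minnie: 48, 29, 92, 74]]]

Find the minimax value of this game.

23

C (Minnie): min(23, 82, 23) = 23
D (Minnie): min(90, 17, 49) = 17
E (Minnie): min(47, 18, 52, 65) = 18
B (Maxine): max(23, 17, 18, 8) = 23
G (Minnie): min(55, 41, 42) = 41
H (Minnie): min(79, 91, 21, 77) = 21
F (Maxine): max(41, 21, 67) = 67
J (Minnie): min(78, 37, 67, 90) = 37
K (Minnie): min(48, 29, 92, 74) = 29
I (Maxine): max(37, 29) = 37
Root (Minnie): min(23, 67, 37) = 23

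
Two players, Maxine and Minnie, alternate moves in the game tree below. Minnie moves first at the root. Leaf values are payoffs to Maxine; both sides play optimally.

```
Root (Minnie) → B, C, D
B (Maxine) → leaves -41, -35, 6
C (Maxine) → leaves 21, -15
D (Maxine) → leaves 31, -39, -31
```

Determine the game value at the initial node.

B (Maxine): max(-41, -35, 6) = 6
C (Maxine): max(21, -15) = 21
D (Maxine): max(31, -39, -31) = 31
Root (Minnie): min(6, 21, 31) = 6

6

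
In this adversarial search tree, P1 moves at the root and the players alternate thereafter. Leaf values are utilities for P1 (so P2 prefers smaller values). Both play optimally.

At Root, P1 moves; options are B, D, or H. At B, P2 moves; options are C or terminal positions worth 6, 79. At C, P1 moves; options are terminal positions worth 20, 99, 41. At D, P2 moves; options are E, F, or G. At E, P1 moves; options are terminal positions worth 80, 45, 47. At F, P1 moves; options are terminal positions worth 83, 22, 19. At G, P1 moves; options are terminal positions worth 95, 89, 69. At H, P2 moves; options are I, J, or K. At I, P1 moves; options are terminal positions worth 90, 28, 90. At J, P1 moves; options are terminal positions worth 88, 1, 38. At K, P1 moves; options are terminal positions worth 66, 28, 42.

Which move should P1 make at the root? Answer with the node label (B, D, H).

D

C (P1): max(20, 99, 41) = 99
B (P2): min(99, 6, 79) = 6
E (P1): max(80, 45, 47) = 80
F (P1): max(83, 22, 19) = 83
G (P1): max(95, 89, 69) = 95
D (P2): min(80, 83, 95) = 80
I (P1): max(90, 28, 90) = 90
J (P1): max(88, 1, 38) = 88
K (P1): max(66, 28, 42) = 66
H (P2): min(90, 88, 66) = 66
Root (P1): max(6, 80, 66) = 80
P1 picks the child with the highest value: D (value 80).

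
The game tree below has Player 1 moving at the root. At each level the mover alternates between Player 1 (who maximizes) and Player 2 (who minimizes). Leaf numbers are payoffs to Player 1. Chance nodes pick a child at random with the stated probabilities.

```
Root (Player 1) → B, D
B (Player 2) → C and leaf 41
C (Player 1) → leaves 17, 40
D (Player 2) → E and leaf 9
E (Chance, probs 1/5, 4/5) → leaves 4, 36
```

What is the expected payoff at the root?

C (Player 1): max(17, 40) = 40
B (Player 2): min(40, 41) = 40
E (Chance): 1/5·4 + 4/5·36 = 29.6
D (Player 2): min(29.6, 9) = 9
Root (Player 1): max(40, 9) = 40

40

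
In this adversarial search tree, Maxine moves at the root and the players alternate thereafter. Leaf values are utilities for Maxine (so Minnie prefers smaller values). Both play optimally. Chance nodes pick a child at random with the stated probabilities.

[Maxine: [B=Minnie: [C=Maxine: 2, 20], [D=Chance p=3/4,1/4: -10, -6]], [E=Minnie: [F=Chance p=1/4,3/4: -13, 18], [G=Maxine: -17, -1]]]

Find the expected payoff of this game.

-1

C (Maxine): max(2, 20) = 20
D (Chance): 3/4·-10 + 1/4·-6 = -9
B (Minnie): min(20, -9) = -9
F (Chance): 1/4·-13 + 3/4·18 = 10.25
G (Maxine): max(-17, -1) = -1
E (Minnie): min(10.25, -1) = -1
Root (Maxine): max(-9, -1) = -1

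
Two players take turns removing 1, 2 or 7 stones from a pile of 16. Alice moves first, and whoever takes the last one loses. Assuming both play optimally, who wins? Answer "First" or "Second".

Compute winning (W) and losing (L) positions by backward induction:
i:   0  1  2  3  4  5  6  7  8  9 10 11 12 13 14 15 16
     W  L  W  W  L  W  W  L  W  W  L  W  W  L  W  W  L
Position 16 is L, so the second player wins.

Second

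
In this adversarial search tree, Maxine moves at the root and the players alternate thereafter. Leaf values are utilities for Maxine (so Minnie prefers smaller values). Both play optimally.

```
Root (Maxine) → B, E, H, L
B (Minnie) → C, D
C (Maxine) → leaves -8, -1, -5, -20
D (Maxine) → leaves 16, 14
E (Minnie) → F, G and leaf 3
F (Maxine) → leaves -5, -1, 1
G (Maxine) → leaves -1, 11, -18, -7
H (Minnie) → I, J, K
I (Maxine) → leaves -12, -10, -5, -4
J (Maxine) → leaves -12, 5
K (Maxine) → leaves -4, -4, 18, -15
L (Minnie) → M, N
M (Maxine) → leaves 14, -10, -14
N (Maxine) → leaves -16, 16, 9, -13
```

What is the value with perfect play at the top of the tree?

C (Maxine): max(-8, -1, -5, -20) = -1
D (Maxine): max(16, 14) = 16
B (Minnie): min(-1, 16) = -1
F (Maxine): max(-5, -1, 1) = 1
G (Maxine): max(-1, 11, -18, -7) = 11
E (Minnie): min(1, 11, 3) = 1
I (Maxine): max(-12, -10, -5, -4) = -4
J (Maxine): max(-12, 5) = 5
K (Maxine): max(-4, -4, 18, -15) = 18
H (Minnie): min(-4, 5, 18) = -4
M (Maxine): max(14, -10, -14) = 14
N (Maxine): max(-16, 16, 9, -13) = 16
L (Minnie): min(14, 16) = 14
Root (Maxine): max(-1, 1, -4, 14) = 14

14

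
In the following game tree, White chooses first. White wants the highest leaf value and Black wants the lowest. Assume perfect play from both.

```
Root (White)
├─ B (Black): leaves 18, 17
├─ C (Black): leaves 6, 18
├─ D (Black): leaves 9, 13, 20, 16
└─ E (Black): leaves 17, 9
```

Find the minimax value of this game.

B (Black): min(18, 17) = 17
C (Black): min(6, 18) = 6
D (Black): min(9, 13, 20, 16) = 9
E (Black): min(17, 9) = 9
Root (White): max(17, 6, 9, 9) = 17

17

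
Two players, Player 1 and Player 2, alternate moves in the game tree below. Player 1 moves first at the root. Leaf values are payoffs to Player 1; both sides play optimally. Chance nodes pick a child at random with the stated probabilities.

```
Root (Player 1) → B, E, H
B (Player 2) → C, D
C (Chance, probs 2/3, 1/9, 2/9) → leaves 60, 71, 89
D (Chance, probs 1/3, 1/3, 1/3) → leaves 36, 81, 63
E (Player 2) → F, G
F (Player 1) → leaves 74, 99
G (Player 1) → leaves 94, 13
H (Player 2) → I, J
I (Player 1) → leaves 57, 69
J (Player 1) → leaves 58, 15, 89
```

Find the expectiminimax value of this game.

94

C (Chance): 2/3·60 + 1/9·71 + 2/9·89 = 67.67
D (Chance): 1/3·36 + 1/3·81 + 1/3·63 = 60
B (Player 2): min(67.67, 60) = 60
F (Player 1): max(74, 99) = 99
G (Player 1): max(94, 13) = 94
E (Player 2): min(99, 94) = 94
I (Player 1): max(57, 69) = 69
J (Player 1): max(58, 15, 89) = 89
H (Player 2): min(69, 89) = 69
Root (Player 1): max(60, 94, 69) = 94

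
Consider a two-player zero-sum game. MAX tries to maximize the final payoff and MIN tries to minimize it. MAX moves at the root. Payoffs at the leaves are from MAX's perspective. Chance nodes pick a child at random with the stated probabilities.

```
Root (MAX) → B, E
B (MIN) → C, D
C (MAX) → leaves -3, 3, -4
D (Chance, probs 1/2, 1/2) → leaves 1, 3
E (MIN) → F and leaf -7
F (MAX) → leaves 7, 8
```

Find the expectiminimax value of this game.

2

C (MAX): max(-3, 3, -4) = 3
D (Chance): 1/2·1 + 1/2·3 = 2
B (MIN): min(3, 2) = 2
F (MAX): max(7, 8) = 8
E (MIN): min(8, -7) = -7
Root (MAX): max(2, -7) = 2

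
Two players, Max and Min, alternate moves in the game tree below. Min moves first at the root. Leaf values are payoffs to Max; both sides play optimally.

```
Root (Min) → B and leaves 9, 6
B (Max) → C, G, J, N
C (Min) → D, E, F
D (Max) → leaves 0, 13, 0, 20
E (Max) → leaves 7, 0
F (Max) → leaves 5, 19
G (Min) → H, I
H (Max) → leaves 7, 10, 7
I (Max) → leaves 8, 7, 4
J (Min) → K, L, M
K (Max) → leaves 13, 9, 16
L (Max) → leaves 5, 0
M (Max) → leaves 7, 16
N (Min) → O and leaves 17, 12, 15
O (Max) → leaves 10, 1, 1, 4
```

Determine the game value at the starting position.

6

D (Max): max(0, 13, 0, 20) = 20
E (Max): max(7, 0) = 7
F (Max): max(5, 19) = 19
C (Min): min(20, 7, 19) = 7
H (Max): max(7, 10, 7) = 10
I (Max): max(8, 7, 4) = 8
G (Min): min(10, 8) = 8
K (Max): max(13, 9, 16) = 16
L (Max): max(5, 0) = 5
M (Max): max(7, 16) = 16
J (Min): min(16, 5, 16) = 5
O (Max): max(10, 1, 1, 4) = 10
N (Min): min(10, 17, 12, 15) = 10
B (Max): max(7, 8, 5, 10) = 10
Root (Min): min(10, 9, 6) = 6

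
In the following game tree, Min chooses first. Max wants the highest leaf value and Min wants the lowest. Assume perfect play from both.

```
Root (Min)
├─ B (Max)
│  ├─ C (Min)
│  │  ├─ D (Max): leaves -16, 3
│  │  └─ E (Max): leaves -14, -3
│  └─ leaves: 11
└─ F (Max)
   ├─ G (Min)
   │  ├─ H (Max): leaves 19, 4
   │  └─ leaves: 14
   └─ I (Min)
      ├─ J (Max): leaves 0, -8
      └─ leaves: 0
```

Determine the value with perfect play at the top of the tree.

D (Max): max(-16, 3) = 3
E (Max): max(-14, -3) = -3
C (Min): min(3, -3) = -3
B (Max): max(-3, 11) = 11
H (Max): max(19, 4) = 19
G (Min): min(19, 14) = 14
J (Max): max(0, -8) = 0
I (Min): min(0, 0) = 0
F (Max): max(14, 0) = 14
Root (Min): min(11, 14) = 11

11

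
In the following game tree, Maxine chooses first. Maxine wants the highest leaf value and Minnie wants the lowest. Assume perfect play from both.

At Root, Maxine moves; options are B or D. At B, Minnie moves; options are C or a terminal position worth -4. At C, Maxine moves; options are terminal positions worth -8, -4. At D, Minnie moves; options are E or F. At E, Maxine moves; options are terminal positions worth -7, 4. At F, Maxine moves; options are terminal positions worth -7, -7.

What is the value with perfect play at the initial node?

-4

C (Maxine): max(-8, -4) = -4
B (Minnie): min(-4, -4) = -4
E (Maxine): max(-7, 4) = 4
F (Maxine): max(-7, -7) = -7
D (Minnie): min(4, -7) = -7
Root (Maxine): max(-4, -7) = -4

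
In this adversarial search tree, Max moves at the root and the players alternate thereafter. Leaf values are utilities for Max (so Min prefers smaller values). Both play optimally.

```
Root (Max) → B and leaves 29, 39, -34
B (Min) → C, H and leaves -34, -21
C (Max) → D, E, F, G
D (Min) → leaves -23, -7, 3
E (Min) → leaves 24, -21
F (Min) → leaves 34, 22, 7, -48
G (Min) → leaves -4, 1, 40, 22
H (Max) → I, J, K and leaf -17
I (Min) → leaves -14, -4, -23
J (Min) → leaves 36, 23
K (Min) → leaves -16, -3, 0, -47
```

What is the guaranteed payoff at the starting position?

D (Min): min(-23, -7, 3) = -23
E (Min): min(24, -21) = -21
F (Min): min(34, 22, 7, -48) = -48
G (Min): min(-4, 1, 40, 22) = -4
C (Max): max(-23, -21, -48, -4) = -4
I (Min): min(-14, -4, -23) = -23
J (Min): min(36, 23) = 23
K (Min): min(-16, -3, 0, -47) = -47
H (Max): max(-23, 23, -47, -17) = 23
B (Min): min(-4, 23, -34, -21) = -34
Root (Max): max(-34, 29, 39, -34) = 39

39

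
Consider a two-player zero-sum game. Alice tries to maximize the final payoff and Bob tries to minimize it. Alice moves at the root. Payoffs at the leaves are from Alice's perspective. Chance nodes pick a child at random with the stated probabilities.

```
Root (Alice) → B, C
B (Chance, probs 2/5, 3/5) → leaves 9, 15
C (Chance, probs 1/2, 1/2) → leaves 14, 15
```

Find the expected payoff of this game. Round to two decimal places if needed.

B (Chance): 2/5·9 + 3/5·15 = 12.6
C (Chance): 1/2·14 + 1/2·15 = 14.5
Root (Alice): max(12.6, 14.5) = 14.5

14.5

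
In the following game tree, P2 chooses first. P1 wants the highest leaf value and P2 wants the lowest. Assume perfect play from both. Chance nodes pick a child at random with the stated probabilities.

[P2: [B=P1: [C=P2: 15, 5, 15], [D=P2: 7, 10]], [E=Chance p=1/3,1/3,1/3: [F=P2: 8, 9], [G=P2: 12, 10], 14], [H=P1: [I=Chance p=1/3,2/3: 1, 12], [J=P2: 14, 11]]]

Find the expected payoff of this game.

7

C (P2): min(15, 5, 15) = 5
D (P2): min(7, 10) = 7
B (P1): max(5, 7) = 7
F (P2): min(8, 9) = 8
G (P2): min(12, 10) = 10
E (Chance): 1/3·8 + 1/3·10 + 1/3·14 = 10.67
I (Chance): 1/3·1 + 2/3·12 = 8.33
J (P2): min(14, 11) = 11
H (P1): max(8.33, 11) = 11
Root (P2): min(7, 10.67, 11) = 7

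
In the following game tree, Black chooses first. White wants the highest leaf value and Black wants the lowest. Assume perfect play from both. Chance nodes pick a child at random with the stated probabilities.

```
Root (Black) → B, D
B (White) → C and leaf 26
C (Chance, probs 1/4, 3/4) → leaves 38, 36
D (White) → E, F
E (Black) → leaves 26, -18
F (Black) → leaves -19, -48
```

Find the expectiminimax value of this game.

C (Chance): 1/4·38 + 3/4·36 = 36.5
B (White): max(36.5, 26) = 36.5
E (Black): min(26, -18) = -18
F (Black): min(-19, -48) = -48
D (White): max(-18, -48) = -18
Root (Black): min(36.5, -18) = -18

-18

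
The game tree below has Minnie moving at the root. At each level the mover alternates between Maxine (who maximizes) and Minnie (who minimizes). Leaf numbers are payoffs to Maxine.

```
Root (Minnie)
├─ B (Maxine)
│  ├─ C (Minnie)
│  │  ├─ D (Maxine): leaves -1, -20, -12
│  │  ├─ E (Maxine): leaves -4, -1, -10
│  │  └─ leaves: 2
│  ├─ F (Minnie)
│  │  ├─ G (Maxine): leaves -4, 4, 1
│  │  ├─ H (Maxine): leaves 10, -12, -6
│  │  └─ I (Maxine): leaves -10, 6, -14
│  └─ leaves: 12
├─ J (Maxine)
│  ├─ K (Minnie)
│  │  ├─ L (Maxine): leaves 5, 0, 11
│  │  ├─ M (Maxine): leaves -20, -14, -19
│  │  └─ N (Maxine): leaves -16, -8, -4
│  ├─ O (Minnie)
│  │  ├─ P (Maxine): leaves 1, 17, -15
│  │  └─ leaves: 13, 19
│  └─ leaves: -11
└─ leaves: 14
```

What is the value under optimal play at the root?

12

D (Maxine): max(-1, -20, -12) = -1
E (Maxine): max(-4, -1, -10) = -1
C (Minnie): min(-1, -1, 2) = -1
G (Maxine): max(-4, 4, 1) = 4
H (Maxine): max(10, -12, -6) = 10
I (Maxine): max(-10, 6, -14) = 6
F (Minnie): min(4, 10, 6) = 4
B (Maxine): max(-1, 4, 12) = 12
L (Maxine): max(5, 0, 11) = 11
M (Maxine): max(-20, -14, -19) = -14
N (Maxine): max(-16, -8, -4) = -4
K (Minnie): min(11, -14, -4) = -14
P (Maxine): max(1, 17, -15) = 17
O (Minnie): min(17, 13, 19) = 13
J (Maxine): max(-14, 13, -11) = 13
Root (Minnie): min(12, 13, 14) = 12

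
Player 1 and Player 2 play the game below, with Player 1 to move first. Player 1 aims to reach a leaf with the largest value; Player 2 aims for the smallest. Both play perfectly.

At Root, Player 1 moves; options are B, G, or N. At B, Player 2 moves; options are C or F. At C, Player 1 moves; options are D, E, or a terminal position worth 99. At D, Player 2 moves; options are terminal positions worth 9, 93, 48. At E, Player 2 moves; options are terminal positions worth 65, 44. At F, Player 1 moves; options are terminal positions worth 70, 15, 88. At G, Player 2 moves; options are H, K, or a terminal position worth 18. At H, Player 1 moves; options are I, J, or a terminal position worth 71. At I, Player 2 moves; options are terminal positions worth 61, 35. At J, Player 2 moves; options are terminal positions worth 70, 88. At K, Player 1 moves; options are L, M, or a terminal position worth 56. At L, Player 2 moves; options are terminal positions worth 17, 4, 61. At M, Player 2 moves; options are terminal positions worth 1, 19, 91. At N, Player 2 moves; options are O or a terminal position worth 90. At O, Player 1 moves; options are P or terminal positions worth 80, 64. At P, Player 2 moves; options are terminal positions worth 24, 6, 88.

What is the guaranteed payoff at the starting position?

88

D (Player 2): min(9, 93, 48) = 9
E (Player 2): min(65, 44) = 44
C (Player 1): max(9, 44, 99) = 99
F (Player 1): max(70, 15, 88) = 88
B (Player 2): min(99, 88) = 88
I (Player 2): min(61, 35) = 35
J (Player 2): min(70, 88) = 70
H (Player 1): max(35, 70, 71) = 71
L (Player 2): min(17, 4, 61) = 4
M (Player 2): min(1, 19, 91) = 1
K (Player 1): max(4, 1, 56) = 56
G (Player 2): min(71, 56, 18) = 18
P (Player 2): min(24, 6, 88) = 6
O (Player 1): max(6, 80, 64) = 80
N (Player 2): min(80, 90) = 80
Root (Player 1): max(88, 18, 80) = 88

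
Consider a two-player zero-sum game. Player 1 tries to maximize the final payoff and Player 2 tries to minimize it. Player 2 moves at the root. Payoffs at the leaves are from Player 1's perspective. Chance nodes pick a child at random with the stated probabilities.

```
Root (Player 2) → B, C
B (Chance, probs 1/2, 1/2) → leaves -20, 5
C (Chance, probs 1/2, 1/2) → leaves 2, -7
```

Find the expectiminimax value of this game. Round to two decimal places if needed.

-7.5

B (Chance): 1/2·-20 + 1/2·5 = -7.5
C (Chance): 1/2·2 + 1/2·-7 = -2.5
Root (Player 2): min(-7.5, -2.5) = -7.5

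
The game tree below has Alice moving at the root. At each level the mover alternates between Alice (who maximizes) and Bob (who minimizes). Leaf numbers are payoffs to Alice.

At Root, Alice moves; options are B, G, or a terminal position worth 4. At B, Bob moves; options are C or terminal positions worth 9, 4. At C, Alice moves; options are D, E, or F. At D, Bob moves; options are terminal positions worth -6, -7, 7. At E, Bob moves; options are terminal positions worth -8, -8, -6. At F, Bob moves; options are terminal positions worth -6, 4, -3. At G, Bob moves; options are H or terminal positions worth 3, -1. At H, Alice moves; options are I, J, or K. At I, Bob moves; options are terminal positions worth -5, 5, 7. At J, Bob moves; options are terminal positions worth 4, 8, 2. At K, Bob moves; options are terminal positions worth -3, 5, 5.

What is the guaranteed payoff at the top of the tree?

D (Bob): min(-6, -7, 7) = -7
E (Bob): min(-8, -8, -6) = -8
F (Bob): min(-6, 4, -3) = -6
C (Alice): max(-7, -8, -6) = -6
B (Bob): min(-6, 9, 4) = -6
I (Bob): min(-5, 5, 7) = -5
J (Bob): min(4, 8, 2) = 2
K (Bob): min(-3, 5, 5) = -3
H (Alice): max(-5, 2, -3) = 2
G (Bob): min(2, 3, -1) = -1
Root (Alice): max(-6, -1, 4) = 4

4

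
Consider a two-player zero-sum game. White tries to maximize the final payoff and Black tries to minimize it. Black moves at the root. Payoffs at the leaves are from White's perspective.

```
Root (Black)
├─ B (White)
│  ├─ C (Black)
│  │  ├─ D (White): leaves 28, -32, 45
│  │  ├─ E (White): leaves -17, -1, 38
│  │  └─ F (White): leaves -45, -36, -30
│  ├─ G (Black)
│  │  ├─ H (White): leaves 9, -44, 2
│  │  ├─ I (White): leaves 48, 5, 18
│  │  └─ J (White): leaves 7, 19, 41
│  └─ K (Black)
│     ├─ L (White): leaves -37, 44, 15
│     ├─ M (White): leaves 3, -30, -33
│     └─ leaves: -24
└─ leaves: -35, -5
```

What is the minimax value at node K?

L: max(-37, 44, 15) = 44
M: max(3, -30, -33) = 3
K: min(44, 3, -24) = -24

-24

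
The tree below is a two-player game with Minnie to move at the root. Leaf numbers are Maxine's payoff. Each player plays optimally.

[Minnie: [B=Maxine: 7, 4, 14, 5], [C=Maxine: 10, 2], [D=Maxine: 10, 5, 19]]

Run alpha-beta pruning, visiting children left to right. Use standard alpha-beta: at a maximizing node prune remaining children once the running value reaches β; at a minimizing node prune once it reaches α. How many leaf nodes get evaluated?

7

B [α=-∞,β=+∞]: v=14
C [α=-∞,β=14]: v=10
D [α=-∞,β=10]: v=10 after child 1 ≥ β → β-cutoff, skip 2
Root [α=-∞,β=+∞]: v=10
Leaves evaluated: 7 of 9.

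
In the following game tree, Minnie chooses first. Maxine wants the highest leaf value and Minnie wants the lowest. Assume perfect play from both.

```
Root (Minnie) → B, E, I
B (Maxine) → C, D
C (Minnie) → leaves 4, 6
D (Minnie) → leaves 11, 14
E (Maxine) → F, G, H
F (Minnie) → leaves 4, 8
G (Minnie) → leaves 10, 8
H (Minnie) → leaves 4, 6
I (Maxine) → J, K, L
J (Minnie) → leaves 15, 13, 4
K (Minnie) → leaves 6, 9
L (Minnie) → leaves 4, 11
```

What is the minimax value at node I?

6

J: min(15, 13, 4) = 4
K: min(6, 9) = 6
L: min(4, 11) = 4
I: max(4, 6, 4) = 6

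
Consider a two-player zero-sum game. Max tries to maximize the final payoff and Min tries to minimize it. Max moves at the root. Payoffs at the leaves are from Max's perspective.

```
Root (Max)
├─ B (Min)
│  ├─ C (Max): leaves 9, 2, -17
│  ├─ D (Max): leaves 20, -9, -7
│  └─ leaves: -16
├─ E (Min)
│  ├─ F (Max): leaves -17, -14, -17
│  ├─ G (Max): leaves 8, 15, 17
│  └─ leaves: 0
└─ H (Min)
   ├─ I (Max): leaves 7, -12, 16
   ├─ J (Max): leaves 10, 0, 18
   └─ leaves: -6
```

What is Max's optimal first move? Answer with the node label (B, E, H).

H

C (Max): max(9, 2, -17) = 9
D (Max): max(20, -9, -7) = 20
B (Min): min(9, 20, -16) = -16
F (Max): max(-17, -14, -17) = -14
G (Max): max(8, 15, 17) = 17
E (Min): min(-14, 17, 0) = -14
I (Max): max(7, -12, 16) = 16
J (Max): max(10, 0, 18) = 18
H (Min): min(16, 18, -6) = -6
Root (Max): max(-16, -14, -6) = -6
Max picks the child with the highest value: H (value -6).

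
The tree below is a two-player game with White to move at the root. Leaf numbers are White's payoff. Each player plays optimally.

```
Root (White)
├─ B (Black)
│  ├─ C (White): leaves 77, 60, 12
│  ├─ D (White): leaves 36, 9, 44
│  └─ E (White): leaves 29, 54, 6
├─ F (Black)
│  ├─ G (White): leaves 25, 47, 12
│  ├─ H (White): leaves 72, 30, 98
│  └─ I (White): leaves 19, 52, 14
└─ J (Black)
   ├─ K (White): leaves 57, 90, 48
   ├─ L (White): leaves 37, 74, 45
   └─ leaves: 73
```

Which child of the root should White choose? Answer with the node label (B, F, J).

J

C (White): max(77, 60, 12) = 77
D (White): max(36, 9, 44) = 44
E (White): max(29, 54, 6) = 54
B (Black): min(77, 44, 54) = 44
G (White): max(25, 47, 12) = 47
H (White): max(72, 30, 98) = 98
I (White): max(19, 52, 14) = 52
F (Black): min(47, 98, 52) = 47
K (White): max(57, 90, 48) = 90
L (White): max(37, 74, 45) = 74
J (Black): min(90, 74, 73) = 73
Root (White): max(44, 47, 73) = 73
White picks the child with the highest value: J (value 73).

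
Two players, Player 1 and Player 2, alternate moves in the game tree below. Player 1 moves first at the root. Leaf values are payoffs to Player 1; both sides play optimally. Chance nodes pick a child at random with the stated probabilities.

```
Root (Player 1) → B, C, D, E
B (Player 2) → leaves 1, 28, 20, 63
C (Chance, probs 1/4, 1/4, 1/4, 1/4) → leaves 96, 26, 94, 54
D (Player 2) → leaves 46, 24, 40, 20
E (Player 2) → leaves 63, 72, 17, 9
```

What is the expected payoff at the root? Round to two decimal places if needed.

B (Player 2): min(1, 28, 20, 63) = 1
C (Chance): 1/4·96 + 1/4·26 + 1/4·94 + 1/4·54 = 67.5
D (Player 2): min(46, 24, 40, 20) = 20
E (Player 2): min(63, 72, 17, 9) = 9
Root (Player 1): max(1, 67.5, 20, 9) = 67.5

67.5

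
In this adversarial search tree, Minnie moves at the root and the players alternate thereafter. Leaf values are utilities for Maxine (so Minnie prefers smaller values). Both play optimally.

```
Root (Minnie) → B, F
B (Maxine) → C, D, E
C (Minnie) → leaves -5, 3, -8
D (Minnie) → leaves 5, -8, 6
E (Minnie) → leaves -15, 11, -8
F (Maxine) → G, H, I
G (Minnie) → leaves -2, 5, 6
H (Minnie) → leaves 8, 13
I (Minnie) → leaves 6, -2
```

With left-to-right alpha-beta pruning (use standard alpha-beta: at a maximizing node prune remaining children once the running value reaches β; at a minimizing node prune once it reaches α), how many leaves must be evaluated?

C [α=-∞,β=+∞]: v=-8
D [α=-8,β=+∞]: v=-8 after child 2 ≤ α → α-cutoff, skip 1
E [α=-8,β=+∞]: v=-15 after child 1 ≤ α → α-cutoff, skip 2
B [α=-∞,β=+∞]: v=-8
G [α=-∞,β=-8]: v=-2
F [α=-∞,β=-8]: v=-2 after child 1 ≥ β → β-cutoff, skip 2
Root [α=-∞,β=+∞]: v=-8
Leaves evaluated: 9 of 16.

9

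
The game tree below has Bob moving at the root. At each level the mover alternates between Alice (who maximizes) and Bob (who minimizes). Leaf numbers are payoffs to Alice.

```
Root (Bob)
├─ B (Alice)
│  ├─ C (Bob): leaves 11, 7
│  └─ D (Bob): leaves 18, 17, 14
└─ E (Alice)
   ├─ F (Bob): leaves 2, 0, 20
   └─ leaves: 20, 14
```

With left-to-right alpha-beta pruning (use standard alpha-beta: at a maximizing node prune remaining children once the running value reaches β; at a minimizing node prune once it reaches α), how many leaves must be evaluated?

C [α=-∞,β=+∞]: v=7
D [α=7,β=+∞]: v=14
B [α=-∞,β=+∞]: v=14
F [α=-∞,β=14]: v=0
E [α=-∞,β=14]: v=20 after child 2 ≥ β → β-cutoff, skip 1
Root [α=-∞,β=+∞]: v=14
Leaves evaluated: 9 of 10.

9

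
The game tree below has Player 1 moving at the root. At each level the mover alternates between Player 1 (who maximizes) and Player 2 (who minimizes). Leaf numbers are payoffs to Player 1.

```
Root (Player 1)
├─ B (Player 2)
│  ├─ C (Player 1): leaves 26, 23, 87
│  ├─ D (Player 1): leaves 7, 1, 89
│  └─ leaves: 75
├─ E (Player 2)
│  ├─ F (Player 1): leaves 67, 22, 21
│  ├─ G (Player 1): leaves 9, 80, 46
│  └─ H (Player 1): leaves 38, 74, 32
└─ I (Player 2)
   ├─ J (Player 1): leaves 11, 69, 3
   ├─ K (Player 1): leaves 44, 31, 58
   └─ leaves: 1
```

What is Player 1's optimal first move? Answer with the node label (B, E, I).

B

C (Player 1): max(26, 23, 87) = 87
D (Player 1): max(7, 1, 89) = 89
B (Player 2): min(87, 89, 75) = 75
F (Player 1): max(67, 22, 21) = 67
G (Player 1): max(9, 80, 46) = 80
H (Player 1): max(38, 74, 32) = 74
E (Player 2): min(67, 80, 74) = 67
J (Player 1): max(11, 69, 3) = 69
K (Player 1): max(44, 31, 58) = 58
I (Player 2): min(69, 58, 1) = 1
Root (Player 1): max(75, 67, 1) = 75
Player 1 picks the child with the highest value: B (value 75).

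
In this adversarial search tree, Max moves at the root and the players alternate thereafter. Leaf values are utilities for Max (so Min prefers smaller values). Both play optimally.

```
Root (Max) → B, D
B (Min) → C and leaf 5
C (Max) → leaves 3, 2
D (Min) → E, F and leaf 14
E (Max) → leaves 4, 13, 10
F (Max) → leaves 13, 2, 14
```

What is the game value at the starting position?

13

C (Max): max(3, 2) = 3
B (Min): min(3, 5) = 3
E (Max): max(4, 13, 10) = 13
F (Max): max(13, 2, 14) = 14
D (Min): min(13, 14, 14) = 13
Root (Max): max(3, 13) = 13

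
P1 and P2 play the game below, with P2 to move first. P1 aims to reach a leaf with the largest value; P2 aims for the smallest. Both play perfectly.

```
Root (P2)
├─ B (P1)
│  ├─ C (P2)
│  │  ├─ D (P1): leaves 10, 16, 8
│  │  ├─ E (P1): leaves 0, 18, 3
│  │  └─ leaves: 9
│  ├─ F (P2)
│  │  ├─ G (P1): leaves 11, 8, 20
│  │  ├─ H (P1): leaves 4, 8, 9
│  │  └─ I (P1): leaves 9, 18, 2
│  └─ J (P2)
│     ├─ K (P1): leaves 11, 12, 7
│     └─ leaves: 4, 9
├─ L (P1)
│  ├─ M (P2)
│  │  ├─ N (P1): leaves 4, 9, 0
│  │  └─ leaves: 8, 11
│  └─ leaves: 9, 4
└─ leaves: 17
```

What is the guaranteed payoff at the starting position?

9

D (P1): max(10, 16, 8) = 16
E (P1): max(0, 18, 3) = 18
C (P2): min(16, 18, 9) = 9
G (P1): max(11, 8, 20) = 20
H (P1): max(4, 8, 9) = 9
I (P1): max(9, 18, 2) = 18
F (P2): min(20, 9, 18) = 9
K (P1): max(11, 12, 7) = 12
J (P2): min(12, 4, 9) = 4
B (P1): max(9, 9, 4) = 9
N (P1): max(4, 9, 0) = 9
M (P2): min(9, 8, 11) = 8
L (P1): max(8, 9, 4) = 9
Root (P2): min(9, 9, 17) = 9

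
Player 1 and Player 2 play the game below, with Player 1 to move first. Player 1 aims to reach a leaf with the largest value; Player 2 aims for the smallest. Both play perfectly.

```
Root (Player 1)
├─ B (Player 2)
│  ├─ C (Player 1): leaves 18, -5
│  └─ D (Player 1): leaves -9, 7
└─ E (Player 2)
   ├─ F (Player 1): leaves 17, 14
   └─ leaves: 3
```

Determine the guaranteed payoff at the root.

C (Player 1): max(18, -5) = 18
D (Player 1): max(-9, 7) = 7
B (Player 2): min(18, 7) = 7
F (Player 1): max(17, 14) = 17
E (Player 2): min(17, 3) = 3
Root (Player 1): max(7, 3) = 7

7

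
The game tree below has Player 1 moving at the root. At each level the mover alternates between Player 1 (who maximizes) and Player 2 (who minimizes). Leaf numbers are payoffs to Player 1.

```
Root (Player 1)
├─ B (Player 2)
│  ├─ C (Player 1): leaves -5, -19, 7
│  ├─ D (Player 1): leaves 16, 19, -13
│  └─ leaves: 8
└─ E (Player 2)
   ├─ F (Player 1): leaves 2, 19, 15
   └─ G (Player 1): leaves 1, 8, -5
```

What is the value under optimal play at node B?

C: max(-5, -19, 7) = 7
D: max(16, 19, -13) = 19
B: min(7, 19, 8) = 7

7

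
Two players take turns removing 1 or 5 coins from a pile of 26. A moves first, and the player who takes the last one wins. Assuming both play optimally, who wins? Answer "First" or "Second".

Mark each pile size as W (mover wins) or L (mover loses):
i:   0  1  2  3  4  5  6  7  8  9 10 11 12 13 14 15 16 17 18 19 20 21 22 23 24 25 26
     L  W  L  W  L  W  L  W  L  W  L  W  L  W  L  W  L  W  L  W  L  W  L  W  L  W  L
Position 26 is L, so the second player wins.

Second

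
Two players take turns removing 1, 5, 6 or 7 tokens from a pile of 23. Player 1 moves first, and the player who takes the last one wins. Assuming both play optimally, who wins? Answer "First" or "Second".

i:   0  1  2  3  4  5  6  7  8  9 10 11 12 13 14 15 16 17 18 19 20 21 22 23
     L  W  L  W  L  W  W  W  W  W  W  W  L  W  L  W  L  W  W  W  W  W  W  W
Position 23 is W, so the first player wins.

First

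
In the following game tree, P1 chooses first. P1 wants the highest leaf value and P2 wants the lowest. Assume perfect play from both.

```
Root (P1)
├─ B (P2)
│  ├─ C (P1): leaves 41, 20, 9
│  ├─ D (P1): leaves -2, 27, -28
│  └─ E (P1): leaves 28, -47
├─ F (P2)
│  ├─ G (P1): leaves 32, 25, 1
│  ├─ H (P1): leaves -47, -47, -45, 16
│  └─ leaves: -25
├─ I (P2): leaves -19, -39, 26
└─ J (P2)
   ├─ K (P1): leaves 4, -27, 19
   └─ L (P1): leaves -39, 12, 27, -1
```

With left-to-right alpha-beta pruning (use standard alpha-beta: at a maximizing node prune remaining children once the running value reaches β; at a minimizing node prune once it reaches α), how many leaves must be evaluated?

18

C [α=-∞,β=+∞]: v=41
D [α=-∞,β=41]: v=27
E [α=-∞,β=27]: v=28 after child 1 ≥ β → β-cutoff, skip 1
B [α=-∞,β=+∞]: v=27
G [α=27,β=+∞]: v=32
H [α=27,β=32]: v=16
F [α=27,β=+∞]: v=16 after child 2 ≤ α → α-cutoff, skip 1
I [α=27,β=+∞]: v=-19 after child 1 ≤ α → α-cutoff, skip 2
K [α=27,β=+∞]: v=19
J [α=27,β=+∞]: v=19 after child 1 ≤ α → α-cutoff, skip 1
Root [α=-∞,β=+∞]: v=27
Leaves evaluated: 18 of 26.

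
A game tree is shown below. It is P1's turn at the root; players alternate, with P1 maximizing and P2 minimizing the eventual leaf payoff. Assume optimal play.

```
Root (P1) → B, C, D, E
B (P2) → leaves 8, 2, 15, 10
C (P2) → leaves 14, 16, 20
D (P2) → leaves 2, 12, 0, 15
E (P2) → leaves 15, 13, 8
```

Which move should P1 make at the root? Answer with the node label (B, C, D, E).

B (P2): min(8, 2, 15, 10) = 2
C (P2): min(14, 16, 20) = 14
D (P2): min(2, 12, 0, 15) = 0
E (P2): min(15, 13, 8) = 8
Root (P1): max(2, 14, 0, 8) = 14
P1 picks the child with the highest value: C (value 14).

C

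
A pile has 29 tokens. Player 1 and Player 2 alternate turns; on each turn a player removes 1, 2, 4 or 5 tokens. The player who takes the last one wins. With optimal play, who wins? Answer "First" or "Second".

First

Mark each pile size as W (mover wins) or L (mover loses):
i:   0  1  2  3  4  5  6  7  8  9 10 11 12 13 14 15 16 17 18 19 20 21 22 23 24 25 26 27 28 29
     L  W  W  L  W  W  L  W  W  L  W  W  L  W  W  L  W  W  L  W  W  L  W  W  L  W  W  L  W  W
Position 29 is W, so the first player wins.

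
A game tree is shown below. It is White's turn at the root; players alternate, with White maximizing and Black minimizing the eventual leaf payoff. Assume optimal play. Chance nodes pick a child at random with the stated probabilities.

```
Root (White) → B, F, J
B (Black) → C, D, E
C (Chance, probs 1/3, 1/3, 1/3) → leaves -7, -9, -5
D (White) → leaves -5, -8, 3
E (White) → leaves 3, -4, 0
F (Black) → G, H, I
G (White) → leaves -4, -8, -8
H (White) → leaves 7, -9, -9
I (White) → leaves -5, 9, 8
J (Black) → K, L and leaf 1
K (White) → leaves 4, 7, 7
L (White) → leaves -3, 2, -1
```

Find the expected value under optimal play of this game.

1

C (Chance): 1/3·-7 + 1/3·-9 + 1/3·-5 = -7
D (White): max(-5, -8, 3) = 3
E (White): max(3, -4, 0) = 3
B (Black): min(-7, 3, 3) = -7
G (White): max(-4, -8, -8) = -4
H (White): max(7, -9, -9) = 7
I (White): max(-5, 9, 8) = 9
F (Black): min(-4, 7, 9) = -4
K (White): max(4, 7, 7) = 7
L (White): max(-3, 2, -1) = 2
J (Black): min(7, 2, 1) = 1
Root (White): max(-7, -4, 1) = 1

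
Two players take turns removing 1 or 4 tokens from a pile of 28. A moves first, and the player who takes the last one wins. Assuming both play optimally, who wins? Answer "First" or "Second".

First

Compute winning (W) and losing (L) positions by backward induction:
i:   0  1  2  3  4  5  6  7  8  9 10 11 12 13 14 15 16 17 18 19 20 21 22 23 24 25 26 27 28
     L  W  L  W  W  L  W  L  W  W  L  W  L  W  W  L  W  L  W  W  L  W  L  W  W  L  W  L  W
Position 28 is W, so the first player wins.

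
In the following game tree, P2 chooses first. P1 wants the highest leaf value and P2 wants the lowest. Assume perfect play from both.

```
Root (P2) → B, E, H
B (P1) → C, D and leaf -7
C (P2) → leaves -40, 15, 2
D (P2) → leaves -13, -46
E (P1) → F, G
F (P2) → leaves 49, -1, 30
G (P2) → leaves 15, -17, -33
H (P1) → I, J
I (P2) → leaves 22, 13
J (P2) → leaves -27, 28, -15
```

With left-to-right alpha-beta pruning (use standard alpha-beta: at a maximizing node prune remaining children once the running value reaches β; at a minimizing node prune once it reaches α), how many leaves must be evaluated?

C [α=-∞,β=+∞]: v=-40
D [α=-40,β=+∞]: v=-46
B [α=-∞,β=+∞]: v=-7
F [α=-∞,β=-7]: v=-1
E [α=-∞,β=-7]: v=-1 after child 1 ≥ β → β-cutoff, skip 1
I [α=-∞,β=-7]: v=13
H [α=-∞,β=-7]: v=13 after child 1 ≥ β → β-cutoff, skip 1
Root [α=-∞,β=+∞]: v=-7
Leaves evaluated: 11 of 17.

11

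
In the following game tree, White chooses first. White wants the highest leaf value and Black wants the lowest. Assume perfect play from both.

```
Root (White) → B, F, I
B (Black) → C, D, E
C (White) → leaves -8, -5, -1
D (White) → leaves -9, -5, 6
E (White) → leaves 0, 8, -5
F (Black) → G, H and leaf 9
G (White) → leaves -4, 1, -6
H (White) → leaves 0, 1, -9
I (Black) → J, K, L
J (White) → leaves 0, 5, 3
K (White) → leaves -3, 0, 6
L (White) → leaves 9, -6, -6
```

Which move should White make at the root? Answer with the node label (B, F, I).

C (White): max(-8, -5, -1) = -1
D (White): max(-9, -5, 6) = 6
E (White): max(0, 8, -5) = 8
B (Black): min(-1, 6, 8) = -1
G (White): max(-4, 1, -6) = 1
H (White): max(0, 1, -9) = 1
F (Black): min(1, 1, 9) = 1
J (White): max(0, 5, 3) = 5
K (White): max(-3, 0, 6) = 6
L (White): max(9, -6, -6) = 9
I (Black): min(5, 6, 9) = 5
Root (White): max(-1, 1, 5) = 5
White picks the child with the highest value: I (value 5).

I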